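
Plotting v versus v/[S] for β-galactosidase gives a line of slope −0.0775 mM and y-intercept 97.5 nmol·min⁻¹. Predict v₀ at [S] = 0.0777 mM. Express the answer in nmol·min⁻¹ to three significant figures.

In the Eadie–Hofstee form v = Vmax − Km·(v/[S]), the slope is −Km and the intercept is Vmax, so Km = 0.0775 mM and Vmax = 97.5 nmol·min⁻¹.
v = 97.5 × 0.0777/(0.0775 + 0.0777) = 48.8 nmol·min⁻¹.

48.8 nmol·min⁻¹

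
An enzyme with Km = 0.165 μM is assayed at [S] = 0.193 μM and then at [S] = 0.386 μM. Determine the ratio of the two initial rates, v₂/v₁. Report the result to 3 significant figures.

1.30

Since Vmax cancels, v₂/v₁ = [S]₂(Km+[S]₁) / [S]₁(Km+[S]₂).
= 0.386×(0.165+0.193) / (0.193×(0.165+0.386)) = 0.1382/0.1063 = 1.30.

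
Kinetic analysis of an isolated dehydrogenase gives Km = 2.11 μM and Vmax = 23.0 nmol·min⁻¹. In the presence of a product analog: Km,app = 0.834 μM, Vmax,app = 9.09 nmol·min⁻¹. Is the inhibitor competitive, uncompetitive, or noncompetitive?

Both Km and Vmax decrease by the same factor (~2.53-fold) — characteristic of uncompetitive inhibition.

uncompetitive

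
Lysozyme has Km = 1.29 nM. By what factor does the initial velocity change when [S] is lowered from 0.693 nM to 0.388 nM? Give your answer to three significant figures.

0.662

The fractional saturations are [S]/(Km+[S]) = 0.693/1.983 = 0.3495 and 0.388/1.678 = 0.2312.
v₂/v₁ is just their ratio: 0.2312/0.3495 = 0.662.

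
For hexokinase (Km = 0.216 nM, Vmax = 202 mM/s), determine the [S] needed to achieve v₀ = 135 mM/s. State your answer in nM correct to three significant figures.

0.435 nM

Rearranging v = Vmax[S]/(Km+[S]) gives [S] = Km·v/(Vmax − v).
[S] = 0.216 × 135 / (202 − 135) = 29.16/67.00 = 0.435 nM.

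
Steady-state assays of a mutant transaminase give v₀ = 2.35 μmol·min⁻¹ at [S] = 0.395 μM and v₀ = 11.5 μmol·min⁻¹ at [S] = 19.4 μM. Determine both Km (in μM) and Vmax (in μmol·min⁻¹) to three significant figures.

Km = 1.71 μM; Vmax = 12.5 μmol·min⁻¹

From v = Vmax[S]/(Km+[S]), each point gives Vmax = v(Km+[S])/[S].
Equating: 2.35(Km+0.395)/0.395 = 11.5(Km+19.4)/19.4.
5.949·Km + 2.35 = 0.5928·Km + 11.5, so (5.949 − 0.5928)·Km = 11.5 − 2.35.
Km = 9.150/5.357 = 1.71 μM; then Vmax = 2.35(1.71+0.395)/0.395 = 12.5 μmol·min⁻¹.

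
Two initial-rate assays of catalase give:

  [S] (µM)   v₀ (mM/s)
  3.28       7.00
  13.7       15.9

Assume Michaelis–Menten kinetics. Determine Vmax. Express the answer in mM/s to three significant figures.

In reciprocal form, 1/v = (Km/Vmax)·(1/[S]) + 1/Vmax. The two points give (1/[S], 1/v) = (0.3049, 0.1429) and (0.07299, 0.06289).
Slope = (0.1429 − 0.06289)/(0.3049 − 0.07299) = 0.3448; intercept = 0.1429 − 0.3448×0.3049 = 0.03772.
Vmax = 1/intercept = 26.5 mM/s; Km = slope × Vmax = 0.3448 × 26.5 = 9.14 µM.

26.5 mM/s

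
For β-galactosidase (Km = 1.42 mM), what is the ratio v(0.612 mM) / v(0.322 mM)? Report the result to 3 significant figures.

The fractional saturations are [S]/(Km+[S]) = 0.322/1.742 = 0.1848 and 0.612/2.032 = 0.3012.
v₂/v₁ is just their ratio: 0.3012/0.1848 = 1.63.

1.63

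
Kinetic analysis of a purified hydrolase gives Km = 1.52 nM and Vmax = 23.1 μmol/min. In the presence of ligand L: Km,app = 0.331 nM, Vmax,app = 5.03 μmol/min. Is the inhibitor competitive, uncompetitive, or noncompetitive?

uncompetitive

Both Km and Vmax decrease by the same factor (~4.59-fold) — characteristic of uncompetitive inhibition.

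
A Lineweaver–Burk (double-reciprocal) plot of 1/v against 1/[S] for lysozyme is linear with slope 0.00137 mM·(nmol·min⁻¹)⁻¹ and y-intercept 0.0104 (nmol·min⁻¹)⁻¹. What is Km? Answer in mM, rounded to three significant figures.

y-intercept = 1/Vmax ⇒ Vmax = 96.2 nmol·min⁻¹; slope = Km/Vmax ⇒ Km = slope × Vmax.
Km = 0.00137 × 96.2 = 0.132 mM.

0.132 mM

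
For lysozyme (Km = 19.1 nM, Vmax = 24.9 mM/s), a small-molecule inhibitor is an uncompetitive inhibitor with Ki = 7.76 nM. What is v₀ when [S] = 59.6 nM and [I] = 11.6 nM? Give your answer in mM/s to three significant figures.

8.84 mM/s

With α = 1 + [I]/Ki = 1 + 11.6/7.76 = 2.495, the uncompetitive rate law is v = (Vmax/α)·[S] / (Km/α + [S]).
v = (24.9/2.495)×59.6 / (19.1/2.495 + 59.6) = 594.8/67.26 = 8.84 mM/s.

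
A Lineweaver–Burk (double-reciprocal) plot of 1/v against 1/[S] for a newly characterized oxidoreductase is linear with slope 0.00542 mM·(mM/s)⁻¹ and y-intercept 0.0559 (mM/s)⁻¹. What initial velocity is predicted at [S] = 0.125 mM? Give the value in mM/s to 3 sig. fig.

10.1 mM/s

The y-intercept is 1/Vmax, so Vmax = 1/0.0559 = 17.9 mM/s.
The slope is Km/Vmax, so Km = 0.00542 × 17.9 = 0.0970 mM.
Then v = 17.9 × 0.125/(0.0970 + 0.125) = 10.1 mM/s.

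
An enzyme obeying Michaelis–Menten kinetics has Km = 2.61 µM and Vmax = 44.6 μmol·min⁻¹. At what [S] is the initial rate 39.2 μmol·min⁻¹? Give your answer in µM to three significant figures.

18.9 µM

The required fractional saturation is v/Vmax = 39.2/44.6 = 0.8789.
Then [S]/(Km+[S]) = 0.8789 ⇒ [S] = 2.61 × 0.8789/(1 − 0.8789) = 18.9 µM.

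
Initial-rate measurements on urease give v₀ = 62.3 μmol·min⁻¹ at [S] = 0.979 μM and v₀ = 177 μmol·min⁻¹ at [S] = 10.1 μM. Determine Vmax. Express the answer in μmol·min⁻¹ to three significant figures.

221 μmol·min⁻¹

In reciprocal form, 1/v = (Km/Vmax)·(1/[S]) + 1/Vmax. The two points give (1/[S], 1/v) = (1.021, 0.01605) and (0.09901, 0.005650).
Slope = (0.01605 − 0.005650)/(1.021 − 0.09901) = 0.01128; intercept = 0.01605 − 0.01128×1.021 = 0.004533.
Vmax = 1/intercept = 221 μmol·min⁻¹; Km = slope × Vmax = 0.01128 × 221 = 2.49 μM.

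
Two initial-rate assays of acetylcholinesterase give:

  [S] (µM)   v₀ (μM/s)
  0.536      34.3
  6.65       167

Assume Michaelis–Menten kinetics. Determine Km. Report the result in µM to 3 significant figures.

In reciprocal form, 1/v = (Km/Vmax)·(1/[S]) + 1/Vmax. The two points give (1/[S], 1/v) = (1.866, 0.02915) and (0.1504, 0.005988).
Slope = (0.02915 − 0.005988)/(1.866 − 0.1504) = 0.01351; intercept = 0.02915 − 0.01351×1.866 = 0.003957.
Vmax = 1/intercept = 253 μM/s; Km = slope × Vmax = 0.01351 × 253 = 3.41 µM.

3.41 µM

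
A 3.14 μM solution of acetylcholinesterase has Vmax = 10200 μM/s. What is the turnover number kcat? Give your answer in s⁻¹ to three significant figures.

kcat = Vmax/[E]total = 10200 μM/s / 3.14 μM = 3250 s⁻¹.

3250 s⁻¹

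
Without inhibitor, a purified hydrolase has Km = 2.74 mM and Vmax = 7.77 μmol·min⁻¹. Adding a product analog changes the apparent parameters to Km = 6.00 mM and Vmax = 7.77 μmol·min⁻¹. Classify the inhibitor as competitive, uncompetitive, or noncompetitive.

Km increases (2.74 → 6.00 mM) while Vmax is unchanged — the hallmark of competitive inhibition.

competitive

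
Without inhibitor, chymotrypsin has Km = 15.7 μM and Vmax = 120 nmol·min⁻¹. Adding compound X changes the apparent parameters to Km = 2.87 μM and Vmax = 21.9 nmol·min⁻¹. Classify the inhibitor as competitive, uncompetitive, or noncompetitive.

uncompetitive

Both Km and Vmax decrease by the same factor (~5.47-fold) — characteristic of uncompetitive inhibition.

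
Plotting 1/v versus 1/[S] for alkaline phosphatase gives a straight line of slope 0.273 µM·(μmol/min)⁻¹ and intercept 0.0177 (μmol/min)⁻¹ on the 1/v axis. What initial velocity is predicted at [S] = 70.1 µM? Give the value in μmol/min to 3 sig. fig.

46.3 μmol/min

The y-intercept is 1/Vmax, so Vmax = 1/0.0177 = 56.5 μmol/min.
The slope is Km/Vmax, so Km = 0.273 × 56.5 = 15.4 µM.
Then v = 56.5 × 70.1/(15.4 + 70.1) = 46.3 μmol/min.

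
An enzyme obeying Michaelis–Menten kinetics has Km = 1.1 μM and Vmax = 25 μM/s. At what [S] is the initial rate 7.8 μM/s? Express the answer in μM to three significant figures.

0.499 μM

Rearranging v = Vmax[S]/(Km+[S]) gives [S] = Km·v/(Vmax − v).
[S] = 1.1 × 7.8 / (25 − 7.8) = 8.580/17.20 = 0.499 μM.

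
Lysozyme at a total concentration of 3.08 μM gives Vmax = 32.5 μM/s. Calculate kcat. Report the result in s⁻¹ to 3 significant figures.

kcat = Vmax/[E]total = 32.5 μM/s / 3.08 μM = 10.6 s⁻¹.

10.6 s⁻¹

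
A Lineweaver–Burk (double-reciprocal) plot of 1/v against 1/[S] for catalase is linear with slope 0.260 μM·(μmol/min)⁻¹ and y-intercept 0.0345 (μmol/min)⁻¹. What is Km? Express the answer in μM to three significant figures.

y-intercept = 1/Vmax ⇒ Vmax = 29.0 μmol/min; slope = Km/Vmax ⇒ Km = slope × Vmax.
Km = 0.260 × 29.0 = 7.54 μM.

7.54 μM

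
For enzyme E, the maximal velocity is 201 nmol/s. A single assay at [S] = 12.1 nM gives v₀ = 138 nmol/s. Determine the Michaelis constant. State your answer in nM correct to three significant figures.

From v = Vmax[S]/(Km+[S]), Km = [S](Vmax − v)/v.
Km = 12.1 × (201 − 138) / 138 = 762.3/138 = 5.52 nM.

5.52 nM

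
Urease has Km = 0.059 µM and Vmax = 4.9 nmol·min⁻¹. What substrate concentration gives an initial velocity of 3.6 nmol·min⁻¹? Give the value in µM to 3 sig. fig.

Rearranging v = Vmax[S]/(Km+[S]) gives [S] = Km·v/(Vmax − v).
[S] = 0.059 × 3.6 / (4.9 − 3.6) = 0.2124/1.300 = 0.163 µM.

0.163 µM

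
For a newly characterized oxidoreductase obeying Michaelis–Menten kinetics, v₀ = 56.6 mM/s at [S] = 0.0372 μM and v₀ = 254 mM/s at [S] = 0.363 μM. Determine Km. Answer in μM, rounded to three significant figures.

0.240 μM

In reciprocal form, 1/v = (Km/Vmax)·(1/[S]) + 1/Vmax. The two points give (1/[S], 1/v) = (26.88, 0.01767) and (2.755, 0.003937).
Slope = (0.01767 − 0.003937)/(26.88 − 2.755) = 0.0005691; intercept = 0.01767 − 0.0005691×26.88 = 0.002369.
Vmax = 1/intercept = 422 mM/s; Km = slope × Vmax = 0.0005691 × 422 = 0.240 μM.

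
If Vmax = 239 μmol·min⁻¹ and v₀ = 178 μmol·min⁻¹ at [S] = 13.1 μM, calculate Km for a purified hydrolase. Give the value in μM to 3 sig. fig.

4.49 μM

From v = Vmax[S]/(Km+[S]), Km = [S](Vmax − v)/v.
Km = 13.1 × (239 − 178) / 178 = 799.1/178 = 4.49 μM.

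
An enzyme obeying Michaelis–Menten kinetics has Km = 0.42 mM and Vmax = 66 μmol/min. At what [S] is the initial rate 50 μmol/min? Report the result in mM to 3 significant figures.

Rearranging v = Vmax[S]/(Km+[S]) gives [S] = Km·v/(Vmax − v).
[S] = 0.42 × 50 / (66 − 50) = 21.00/16.00 = 1.31 mM.

1.31 mM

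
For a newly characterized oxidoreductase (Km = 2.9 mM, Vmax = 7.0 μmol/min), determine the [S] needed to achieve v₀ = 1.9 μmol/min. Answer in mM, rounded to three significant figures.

1.08 mM

Rearranging v = Vmax[S]/(Km+[S]) gives [S] = Km·v/(Vmax − v).
[S] = 2.9 × 1.9 / (7.0 − 1.9) = 5.510/5.100 = 1.08 mM.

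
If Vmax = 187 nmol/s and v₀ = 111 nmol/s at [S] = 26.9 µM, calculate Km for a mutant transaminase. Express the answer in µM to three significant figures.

18.4 µM

v/Vmax = 111/187 = 0.5936 = [S]/(Km+[S]).
So Km + [S] = [S]/0.5936 = 45.32 µM, giving Km = 45.32 − 26.9 = 18.4 µM.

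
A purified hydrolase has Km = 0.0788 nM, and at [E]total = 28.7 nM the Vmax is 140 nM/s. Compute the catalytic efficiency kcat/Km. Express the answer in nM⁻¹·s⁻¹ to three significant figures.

61.9 nM⁻¹·s⁻¹

kcat = Vmax/[E]total = 140/28.7 = 4.88 s⁻¹.
kcat/Km = 4.88/0.0788 = 61.9 nM⁻¹·s⁻¹.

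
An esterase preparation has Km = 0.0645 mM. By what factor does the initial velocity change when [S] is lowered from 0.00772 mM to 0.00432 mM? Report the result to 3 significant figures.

0.587

Since Vmax cancels, v₂/v₁ = [S]₂(Km+[S]₁) / [S]₁(Km+[S]₂).
= 0.00432×(0.0645+0.00772) / (0.00772×(0.0645+0.00432)) = 0.0003120/0.0005313 = 0.587.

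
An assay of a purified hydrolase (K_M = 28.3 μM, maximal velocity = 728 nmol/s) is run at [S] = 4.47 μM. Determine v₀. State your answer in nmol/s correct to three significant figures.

99.3 nmol/s

v = Vmax·[S]/(Km + [S]) = 728 × 4.47 / (28.3 + 4.47)
  = 3254 / 32.77 = 99.3 nmol/s.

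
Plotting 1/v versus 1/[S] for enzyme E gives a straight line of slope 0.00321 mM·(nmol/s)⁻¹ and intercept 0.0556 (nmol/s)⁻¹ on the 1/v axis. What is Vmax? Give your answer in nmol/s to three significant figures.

The y-intercept of a Lineweaver–Burk plot equals 1/Vmax, so Vmax = 1/0.0556 = 18.0 nmol/s.

18.0 nmol/s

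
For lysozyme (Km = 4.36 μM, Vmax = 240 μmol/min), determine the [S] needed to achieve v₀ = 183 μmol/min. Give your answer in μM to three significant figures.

Rearranging v = Vmax[S]/(Km+[S]) gives [S] = Km·v/(Vmax − v).
[S] = 4.36 × 183 / (240 − 183) = 797.9/57.00 = 14.0 μM.

14.0 μM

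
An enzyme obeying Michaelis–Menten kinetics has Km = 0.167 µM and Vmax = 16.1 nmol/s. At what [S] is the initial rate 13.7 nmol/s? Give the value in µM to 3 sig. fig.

0.953 µM

The required fractional saturation is v/Vmax = 13.7/16.1 = 0.8509.
Then [S]/(Km+[S]) = 0.8509 ⇒ [S] = 0.167 × 0.8509/(1 − 0.8509) = 0.953 µM.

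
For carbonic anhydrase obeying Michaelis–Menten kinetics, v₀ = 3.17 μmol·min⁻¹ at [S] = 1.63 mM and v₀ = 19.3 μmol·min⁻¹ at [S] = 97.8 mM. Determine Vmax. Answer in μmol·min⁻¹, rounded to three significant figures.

In reciprocal form, 1/v = (Km/Vmax)·(1/[S]) + 1/Vmax. The two points give (1/[S], 1/v) = (0.6135, 0.3155) and (0.01022, 0.05181).
Slope = (0.3155 − 0.05181)/(0.6135 − 0.01022) = 0.4370; intercept = 0.3155 − 0.4370×0.6135 = 0.04734.
Vmax = 1/intercept = 21.1 μmol·min⁻¹; Km = slope × Vmax = 0.4370 × 21.1 = 9.23 mM.

21.1 μmol·min⁻¹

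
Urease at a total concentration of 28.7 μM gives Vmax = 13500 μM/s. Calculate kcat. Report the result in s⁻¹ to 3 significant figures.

kcat = Vmax/[E]total = 13500 μM/s / 28.7 μM = 470 s⁻¹.

470 s⁻¹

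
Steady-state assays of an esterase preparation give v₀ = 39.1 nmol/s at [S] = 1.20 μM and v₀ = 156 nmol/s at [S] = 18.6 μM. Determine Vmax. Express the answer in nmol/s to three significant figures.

From v = Vmax[S]/(Km+[S]), each point gives Vmax = v(Km+[S])/[S].
Equating: 39.1(Km+1.20)/1.20 = 156(Km+18.6)/18.6.
32.58·Km + 39.1 = 8.387·Km + 156, so (32.58 − 8.387)·Km = 156 − 39.1.
Km = 116.9/24.20 = 4.83 μM; then Vmax = 39.1(4.83+1.20)/1.20 = 197 nmol/s.

197 nmol/s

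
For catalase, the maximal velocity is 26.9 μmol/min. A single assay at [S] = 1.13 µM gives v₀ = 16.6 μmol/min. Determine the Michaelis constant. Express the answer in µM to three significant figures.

v/Vmax = 16.6/26.9 = 0.6171 = [S]/(Km+[S]).
So Km + [S] = [S]/0.6171 = 1.831 µM, giving Km = 1.831 − 1.13 = 0.701 µM.

0.701 µM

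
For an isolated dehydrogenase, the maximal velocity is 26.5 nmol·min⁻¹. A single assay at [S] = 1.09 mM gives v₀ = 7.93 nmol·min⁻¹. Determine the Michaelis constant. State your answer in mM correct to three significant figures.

v/Vmax = 7.93/26.5 = 0.2992 = [S]/(Km+[S]).
So Km + [S] = [S]/0.2992 = 3.642 mM, giving Km = 3.642 − 1.09 = 2.55 mM.

2.55 mM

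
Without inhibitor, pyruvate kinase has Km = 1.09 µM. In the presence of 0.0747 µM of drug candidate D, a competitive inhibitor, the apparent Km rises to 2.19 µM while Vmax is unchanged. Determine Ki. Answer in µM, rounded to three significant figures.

Competitive: Km,app = α·Km with α = 1 + [I]/Ki.
α = Km,app/Km = 2.19/1.09 = 2.009.
Since α = 1 + [I]/Ki, [I]/Ki = 2.009 − 1 = 1.009 and Ki = 0.0747/1.009 = 0.0740 µM.

0.0740 µM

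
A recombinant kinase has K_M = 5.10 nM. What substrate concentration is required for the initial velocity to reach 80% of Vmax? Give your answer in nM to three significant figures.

v/Vmax = [S]/(Km+[S]) = 0.8, so [S] = Km·0.8/(1 − 0.8) = 5.10 × 4.000.
[S] = 20.4 nM.

20.4 nM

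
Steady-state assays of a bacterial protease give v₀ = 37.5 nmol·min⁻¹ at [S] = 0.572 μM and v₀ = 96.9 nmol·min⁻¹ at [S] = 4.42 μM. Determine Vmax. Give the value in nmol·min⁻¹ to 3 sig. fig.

127 nmol·min⁻¹

In reciprocal form, 1/v = (Km/Vmax)·(1/[S]) + 1/Vmax. The two points give (1/[S], 1/v) = (1.748, 0.02667) and (0.2262, 0.01032).
Slope = (0.02667 − 0.01032)/(1.748 − 0.2262) = 0.01074; intercept = 0.02667 − 0.01074×1.748 = 0.007890.
Vmax = 1/intercept = 127 nmol·min⁻¹; Km = slope × Vmax = 0.01074 × 127 = 1.36 μM.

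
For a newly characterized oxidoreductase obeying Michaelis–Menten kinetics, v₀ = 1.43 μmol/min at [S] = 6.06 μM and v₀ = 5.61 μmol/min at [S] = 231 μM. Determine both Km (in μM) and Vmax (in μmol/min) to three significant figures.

In reciprocal form, 1/v = (Km/Vmax)·(1/[S]) + 1/Vmax. The two points give (1/[S], 1/v) = (0.1650, 0.6993) and (0.004329, 0.1783).
Slope = (0.6993 − 0.1783)/(0.1650 − 0.004329) = 3.243; intercept = 0.6993 − 3.243×0.1650 = 0.1642.
Vmax = 1/intercept = 6.09 μmol/min; Km = slope × Vmax = 3.243 × 6.09 = 19.7 μM.

Km = 19.7 μM; Vmax = 6.09 μmol/min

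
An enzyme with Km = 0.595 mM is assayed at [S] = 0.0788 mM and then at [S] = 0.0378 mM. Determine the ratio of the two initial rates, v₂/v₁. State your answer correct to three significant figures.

0.511

Since Vmax cancels, v₂/v₁ = [S]₂(Km+[S]₁) / [S]₁(Km+[S]₂).
= 0.0378×(0.595+0.0788) / (0.0788×(0.595+0.0378)) = 0.02547/0.04986 = 0.511.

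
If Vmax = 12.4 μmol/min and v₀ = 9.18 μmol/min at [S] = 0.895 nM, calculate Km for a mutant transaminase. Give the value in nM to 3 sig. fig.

0.314 nM

v/Vmax = 9.18/12.4 = 0.7403 = [S]/(Km+[S]).
So Km + [S] = [S]/0.7403 = 1.209 nM, giving Km = 1.209 − 0.895 = 0.314 nM.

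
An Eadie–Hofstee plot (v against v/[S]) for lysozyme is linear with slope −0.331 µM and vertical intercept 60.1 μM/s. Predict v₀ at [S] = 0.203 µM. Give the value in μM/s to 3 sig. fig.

In the Eadie–Hofstee form v = Vmax − Km·(v/[S]), the slope is −Km and the intercept is Vmax, so Km = 0.331 µM and Vmax = 60.1 μM/s.
v = 60.1 × 0.203/(0.331 + 0.203) = 22.8 μM/s.

22.8 μM/s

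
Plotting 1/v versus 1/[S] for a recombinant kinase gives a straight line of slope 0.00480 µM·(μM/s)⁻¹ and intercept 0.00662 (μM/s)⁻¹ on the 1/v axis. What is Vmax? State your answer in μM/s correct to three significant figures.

151 μM/s

The y-intercept of a Lineweaver–Burk plot equals 1/Vmax, so Vmax = 1/0.00662 = 151 μM/s.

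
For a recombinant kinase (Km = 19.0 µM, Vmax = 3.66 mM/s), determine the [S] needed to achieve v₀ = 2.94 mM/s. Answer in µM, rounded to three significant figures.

77.6 µM

The required fractional saturation is v/Vmax = 2.94/3.66 = 0.8033.
Then [S]/(Km+[S]) = 0.8033 ⇒ [S] = 19.0 × 0.8033/(1 − 0.8033) = 77.6 µM.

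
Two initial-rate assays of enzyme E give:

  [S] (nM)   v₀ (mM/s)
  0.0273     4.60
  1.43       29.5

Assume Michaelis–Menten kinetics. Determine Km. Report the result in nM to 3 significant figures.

0.168 nM

From v = Vmax[S]/(Km+[S]), each point gives Vmax = v(Km+[S])/[S].
Equating: 4.60(Km+0.0273)/0.0273 = 29.5(Km+1.43)/1.43.
168.5·Km + 4.60 = 20.63·Km + 29.5, so (168.5 − 20.63)·Km = 29.5 − 4.60.
Km = 24.90/147.9 = 0.168 nM; then Vmax = 4.60(0.168+0.0273)/0.0273 = 33.0 mM/s.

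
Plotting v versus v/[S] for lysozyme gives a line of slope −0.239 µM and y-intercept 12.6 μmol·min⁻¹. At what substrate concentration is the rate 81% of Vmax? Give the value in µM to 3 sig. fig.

The Eadie–Hofstee slope gives Km = 0.239 µM (slope = −Km).
v/Vmax = [S]/(Km+[S]) = 0.81 ⇒ [S] = Km·0.81/(1−0.81) = 0.239 × 4.263 = 1.02 µM.

1.02 µM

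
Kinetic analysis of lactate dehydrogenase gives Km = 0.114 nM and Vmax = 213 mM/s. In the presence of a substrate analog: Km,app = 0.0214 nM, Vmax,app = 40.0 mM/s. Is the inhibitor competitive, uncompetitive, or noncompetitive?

Both Km and Vmax decrease by the same factor (~5.32-fold) — characteristic of uncompetitive inhibition.

uncompetitive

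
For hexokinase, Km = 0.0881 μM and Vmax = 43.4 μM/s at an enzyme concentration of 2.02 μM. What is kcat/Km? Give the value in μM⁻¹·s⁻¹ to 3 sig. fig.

244 μM⁻¹·s⁻¹

kcat = Vmax/[E]total = 43.4/2.02 = 21.5 s⁻¹.
kcat/Km = 21.5/0.0881 = 244 μM⁻¹·s⁻¹.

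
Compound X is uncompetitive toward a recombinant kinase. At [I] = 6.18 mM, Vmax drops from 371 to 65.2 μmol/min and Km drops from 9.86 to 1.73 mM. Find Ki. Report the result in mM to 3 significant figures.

1.32 mM

Uncompetitive: Vmax,app = Vmax/α (and Km,app = Km/α) with α = 1 + [I]/Ki.
α = Vmax/Vmax,app = 371/65.2 = 5.690.
Since α = 1 + [I]/Ki, [I]/Ki = 5.690 − 1 = 4.690 and Ki = 6.18/4.690 = 1.32 mM.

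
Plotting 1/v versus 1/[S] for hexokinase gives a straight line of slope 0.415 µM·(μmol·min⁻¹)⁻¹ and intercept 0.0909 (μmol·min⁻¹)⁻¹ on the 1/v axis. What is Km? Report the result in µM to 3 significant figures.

y-intercept = 1/Vmax ⇒ Vmax = 11.0 μmol·min⁻¹; slope = Km/Vmax ⇒ Km = slope × Vmax.
Km = 0.415 × 11.0 = 4.57 µM.

4.57 µM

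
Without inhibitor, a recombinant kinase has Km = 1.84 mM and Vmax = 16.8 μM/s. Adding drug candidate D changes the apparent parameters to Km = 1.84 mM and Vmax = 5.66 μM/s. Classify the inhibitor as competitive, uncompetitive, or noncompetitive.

noncompetitive

Vmax decreases (16.8 → 5.66 μM/s) while Km is unchanged — pure noncompetitive inhibition.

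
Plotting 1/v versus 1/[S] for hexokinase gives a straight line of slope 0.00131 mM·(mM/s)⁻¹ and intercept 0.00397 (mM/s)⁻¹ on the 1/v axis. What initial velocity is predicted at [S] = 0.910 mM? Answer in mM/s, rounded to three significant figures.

The y-intercept is 1/Vmax, so Vmax = 1/0.00397 = 252 mM/s.
The slope is Km/Vmax, so Km = 0.00131 × 252 = 0.330 mM.
Then v = 252 × 0.910/(0.330 + 0.910) = 185 mM/s.

185 mM/s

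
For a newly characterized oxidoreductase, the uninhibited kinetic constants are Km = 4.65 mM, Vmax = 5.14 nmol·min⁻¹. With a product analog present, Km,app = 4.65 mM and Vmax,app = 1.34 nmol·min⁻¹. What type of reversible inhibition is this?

Vmax decreases (5.14 → 1.34 nmol·min⁻¹) while Km is unchanged — pure noncompetitive inhibition.

noncompetitive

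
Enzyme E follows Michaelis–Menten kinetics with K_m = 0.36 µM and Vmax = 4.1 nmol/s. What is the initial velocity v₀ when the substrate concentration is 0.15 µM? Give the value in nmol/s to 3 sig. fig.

v = Vmax·[S]/(Km + [S]) = 4.1 × 0.15 / (0.36 + 0.15)
  = 0.6150 / 0.5100 = 1.21 nmol/s.

1.21 nmol/s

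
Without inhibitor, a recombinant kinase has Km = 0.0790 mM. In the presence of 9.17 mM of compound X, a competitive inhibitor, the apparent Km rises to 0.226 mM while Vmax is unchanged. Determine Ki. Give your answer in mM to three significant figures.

Competitive: Km,app = α·Km with α = 1 + [I]/Ki.
α = Km,app/Km = 0.226/0.0790 = 2.861.
Since α = 1 + [I]/Ki, [I]/Ki = 2.861 − 1 = 1.861 and Ki = 9.17/1.861 = 4.93 mM.

4.93 mM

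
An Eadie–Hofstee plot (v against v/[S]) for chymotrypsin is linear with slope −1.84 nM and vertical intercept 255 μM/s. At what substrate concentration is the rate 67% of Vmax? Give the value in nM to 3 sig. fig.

3.74 nM

The Eadie–Hofstee slope gives Km = 1.84 nM (slope = −Km).
v/Vmax = [S]/(Km+[S]) = 0.67 ⇒ [S] = Km·0.67/(1−0.67) = 1.84 × 2.030 = 3.74 nM.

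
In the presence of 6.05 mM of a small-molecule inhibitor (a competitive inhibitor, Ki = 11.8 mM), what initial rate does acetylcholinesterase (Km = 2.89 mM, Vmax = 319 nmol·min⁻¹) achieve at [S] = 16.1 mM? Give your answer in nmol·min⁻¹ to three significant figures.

With α = 1 + [I]/Ki = 1 + 6.05/11.8 = 1.513, the competitive rate law is v = Vmax[S] / (αKm + [S]).
v = 319×16.1 / (1.513×2.89 + 16.1) = 5136/20.47 = 251 nmol·min⁻¹.

251 nmol·min⁻¹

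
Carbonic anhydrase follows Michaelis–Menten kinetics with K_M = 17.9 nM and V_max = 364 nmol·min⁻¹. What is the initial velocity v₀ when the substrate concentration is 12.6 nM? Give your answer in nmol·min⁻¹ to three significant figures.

150 nmol·min⁻¹

v = Vmax·[S]/(Km + [S]) = 364 × 12.6 / (17.9 + 12.6)
  = 4586 / 30.50 = 150 nmol·min⁻¹.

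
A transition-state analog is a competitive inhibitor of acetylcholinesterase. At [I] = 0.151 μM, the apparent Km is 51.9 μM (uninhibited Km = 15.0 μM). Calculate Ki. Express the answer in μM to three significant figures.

0.0614 μM

Competitive: Km,app = α·Km with α = 1 + [I]/Ki.
α = Km,app/Km = 51.9/15.0 = 3.460.
Since α = 1 + [I]/Ki, [I]/Ki = 3.460 − 1 = 2.460 and Ki = 0.151/2.460 = 0.0614 μM.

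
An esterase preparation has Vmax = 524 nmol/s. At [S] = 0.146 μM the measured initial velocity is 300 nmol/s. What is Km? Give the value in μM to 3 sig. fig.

0.109 μM

v/Vmax = 300/524 = 0.5725 = [S]/(Km+[S]).
So Km + [S] = [S]/0.5725 = 0.2550 μM, giving Km = 0.2550 − 0.146 = 0.109 μM.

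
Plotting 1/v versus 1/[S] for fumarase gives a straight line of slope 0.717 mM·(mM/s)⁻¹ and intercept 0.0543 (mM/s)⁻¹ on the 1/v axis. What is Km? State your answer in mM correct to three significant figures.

13.2 mM

y-intercept = 1/Vmax ⇒ Vmax = 18.4 mM/s; slope = Km/Vmax ⇒ Km = slope × Vmax.
Km = 0.717 × 18.4 = 13.2 mM.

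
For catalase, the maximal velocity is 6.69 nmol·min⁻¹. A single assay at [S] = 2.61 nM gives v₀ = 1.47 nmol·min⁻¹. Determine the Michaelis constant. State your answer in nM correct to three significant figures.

v/Vmax = 1.47/6.69 = 0.2197 = [S]/(Km+[S]).
So Km + [S] = [S]/0.2197 = 11.88 nM, giving Km = 11.88 − 2.61 = 9.27 nM.

9.27 nM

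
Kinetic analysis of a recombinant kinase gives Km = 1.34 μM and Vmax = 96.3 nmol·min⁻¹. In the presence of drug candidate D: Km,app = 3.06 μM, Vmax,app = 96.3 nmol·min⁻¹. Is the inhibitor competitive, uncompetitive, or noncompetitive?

Km increases (1.34 → 3.06 μM) while Vmax is unchanged — the hallmark of competitive inhibition.

competitive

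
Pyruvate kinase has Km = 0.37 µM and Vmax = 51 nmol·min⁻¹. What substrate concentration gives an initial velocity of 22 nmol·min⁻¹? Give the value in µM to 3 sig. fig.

The required fractional saturation is v/Vmax = 22/51 = 0.4314.
Then [S]/(Km+[S]) = 0.4314 ⇒ [S] = 0.37 × 0.4314/(1 − 0.4314) = 0.281 µM.

0.281 µM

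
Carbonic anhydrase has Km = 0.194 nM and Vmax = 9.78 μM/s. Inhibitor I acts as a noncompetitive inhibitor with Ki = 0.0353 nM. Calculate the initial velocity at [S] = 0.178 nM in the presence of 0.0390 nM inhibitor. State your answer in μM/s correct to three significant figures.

α = 1 + [I]/Ki = 1 + 0.0390/0.0353 = 2.105.
For a noncompetitive inhibitor, Vmax is reduced to Vmax/α while Km is unchanged: Km,app = 0.194 nM, Vmax,app = 4.65 μM/s.
v = Vmax,app·[S]/(Km,app + [S]) = 4.65 × 0.178/(0.194 + 0.178) = 2.22 μM/s.

2.22 μM/s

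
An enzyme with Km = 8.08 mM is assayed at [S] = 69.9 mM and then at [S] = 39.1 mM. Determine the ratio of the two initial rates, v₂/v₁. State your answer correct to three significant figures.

The fractional saturations are [S]/(Km+[S]) = 69.9/77.98 = 0.8964 and 39.1/47.18 = 0.8287.
v₂/v₁ is just their ratio: 0.8287/0.8964 = 0.925.

0.925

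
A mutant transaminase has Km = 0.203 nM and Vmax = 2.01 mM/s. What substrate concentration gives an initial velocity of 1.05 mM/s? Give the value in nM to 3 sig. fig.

The required fractional saturation is v/Vmax = 1.05/2.01 = 0.5224.
Then [S]/(Km+[S]) = 0.5224 ⇒ [S] = 0.203 × 0.5224/(1 − 0.5224) = 0.222 nM.

0.222 nM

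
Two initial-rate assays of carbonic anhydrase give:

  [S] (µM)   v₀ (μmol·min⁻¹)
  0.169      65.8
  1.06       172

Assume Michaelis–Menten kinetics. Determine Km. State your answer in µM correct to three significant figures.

0.468 µM

From v = Vmax[S]/(Km+[S]), each point gives Vmax = v(Km+[S])/[S].
Equating: 65.8(Km+0.169)/0.169 = 172(Km+1.06)/1.06.
389.3·Km + 65.8 = 162.3·Km + 172, so (389.3 − 162.3)·Km = 172 − 65.8.
Km = 106.2/227.1 = 0.468 µM; then Vmax = 65.8(0.468+0.169)/0.169 = 248 μmol·min⁻¹.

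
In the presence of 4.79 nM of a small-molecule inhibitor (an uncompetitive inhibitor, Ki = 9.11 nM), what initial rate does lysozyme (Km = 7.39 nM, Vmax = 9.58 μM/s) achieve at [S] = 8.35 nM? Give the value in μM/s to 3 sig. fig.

With α = 1 + [I]/Ki = 1 + 4.79/9.11 = 1.526, the uncompetitive rate law is v = (Vmax/α)·[S] / (Km/α + [S]).
v = (9.58/1.526)×8.35 / (7.39/1.526 + 8.35) = 52.43/13.19 = 3.97 μM/s.

3.97 μM/s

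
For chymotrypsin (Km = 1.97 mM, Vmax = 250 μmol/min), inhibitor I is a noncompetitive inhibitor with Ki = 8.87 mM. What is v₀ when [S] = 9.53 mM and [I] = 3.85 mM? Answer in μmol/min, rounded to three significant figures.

With α = 1 + [I]/Ki = 1 + 3.85/8.87 = 1.434, the noncompetitive rate law is v = (Vmax/α)·[S] / (Km + [S]).
v = (250/1.434)×9.53 / (1.97 + 9.53) = 1661/11.50 = 144 μmol/min.

144 μmol/min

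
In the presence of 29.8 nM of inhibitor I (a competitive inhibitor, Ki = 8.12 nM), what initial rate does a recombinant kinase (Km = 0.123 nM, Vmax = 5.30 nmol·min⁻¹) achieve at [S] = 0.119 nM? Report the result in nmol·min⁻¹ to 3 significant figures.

With α = 1 + [I]/Ki = 1 + 29.8/8.12 = 4.670, the competitive rate law is v = Vmax[S] / (αKm + [S]).
v = 5.30×0.119 / (4.670×0.123 + 0.119) = 0.6307/0.6934 = 0.910 nmol·min⁻¹.

0.910 nmol·min⁻¹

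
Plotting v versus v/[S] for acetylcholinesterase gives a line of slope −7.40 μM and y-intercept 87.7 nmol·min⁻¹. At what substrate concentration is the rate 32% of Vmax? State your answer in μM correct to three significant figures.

The Eadie–Hofstee slope gives Km = 7.40 μM (slope = −Km).
v/Vmax = [S]/(Km+[S]) = 0.32 ⇒ [S] = Km·0.32/(1−0.32) = 7.40 × 0.4706 = 3.48 μM.

3.48 μM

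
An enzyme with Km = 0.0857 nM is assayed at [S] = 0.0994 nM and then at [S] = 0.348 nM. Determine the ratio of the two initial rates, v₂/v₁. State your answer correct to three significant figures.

Since Vmax cancels, v₂/v₁ = [S]₂(Km+[S]₁) / [S]₁(Km+[S]₂).
= 0.348×(0.0857+0.0994) / (0.0994×(0.0857+0.348)) = 0.06441/0.04311 = 1.49.

1.49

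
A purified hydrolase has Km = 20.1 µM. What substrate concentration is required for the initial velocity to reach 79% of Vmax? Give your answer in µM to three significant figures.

v/Vmax = [S]/(Km+[S]) = 0.79, so [S] = Km·0.79/(1 − 0.79) = 20.1 × 3.762.
[S] = 75.6 µM.

75.6 µM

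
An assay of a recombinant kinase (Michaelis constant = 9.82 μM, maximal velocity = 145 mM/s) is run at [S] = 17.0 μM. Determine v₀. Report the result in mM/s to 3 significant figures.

91.9 mM/s

[S]/(Km+[S]) = 17.0/26.82 = 0.6339, the fractional saturation.
v = 0.6339 × Vmax = 0.6339 × 145 = 91.9 mM/s.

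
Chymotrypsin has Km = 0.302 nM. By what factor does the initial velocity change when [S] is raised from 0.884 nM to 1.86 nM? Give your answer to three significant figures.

Since Vmax cancels, v₂/v₁ = [S]₂(Km+[S]₁) / [S]₁(Km+[S]₂).
= 1.86×(0.302+0.884) / (0.884×(0.302+1.86)) = 2.206/1.911 = 1.15.

1.15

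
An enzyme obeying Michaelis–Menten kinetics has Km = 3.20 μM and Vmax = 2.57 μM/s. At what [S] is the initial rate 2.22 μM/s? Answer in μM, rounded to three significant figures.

The required fractional saturation is v/Vmax = 2.22/2.57 = 0.8638.
Then [S]/(Km+[S]) = 0.8638 ⇒ [S] = 3.20 × 0.8638/(1 − 0.8638) = 20.3 μM.

20.3 μM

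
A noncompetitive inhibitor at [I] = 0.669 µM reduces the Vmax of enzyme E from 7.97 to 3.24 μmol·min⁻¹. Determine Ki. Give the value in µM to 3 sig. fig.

Noncompetitive: Vmax,app = Vmax/α with α = 1 + [I]/Ki.
α = Vmax/Vmax,app = 7.97/3.24 = 2.460.
Since α = 1 + [I]/Ki, [I]/Ki = 2.460 − 1 = 1.460 and Ki = 0.669/1.460 = 0.458 µM.

0.458 µM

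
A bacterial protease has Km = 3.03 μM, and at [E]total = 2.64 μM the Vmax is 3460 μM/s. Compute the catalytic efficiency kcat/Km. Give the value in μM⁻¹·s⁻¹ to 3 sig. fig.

kcat = Vmax/[E]total = 3460/2.64 = 1310 s⁻¹.
kcat/Km = 1310/3.03 = 433 μM⁻¹·s⁻¹.

433 μM⁻¹·s⁻¹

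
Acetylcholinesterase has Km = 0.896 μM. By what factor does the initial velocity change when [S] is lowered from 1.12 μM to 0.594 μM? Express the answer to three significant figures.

0.718

Since Vmax cancels, v₂/v₁ = [S]₂(Km+[S]₁) / [S]₁(Km+[S]₂).
= 0.594×(0.896+1.12) / (1.12×(0.896+0.594)) = 1.198/1.669 = 0.718.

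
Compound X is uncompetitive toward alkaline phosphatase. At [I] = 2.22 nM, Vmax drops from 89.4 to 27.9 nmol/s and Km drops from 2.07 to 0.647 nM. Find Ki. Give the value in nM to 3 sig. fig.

Uncompetitive: Vmax,app = Vmax/α (and Km,app = Km/α) with α = 1 + [I]/Ki.
α = Vmax/Vmax,app = 89.4/27.9 = 3.204.
Ki = [I]/(α − 1) = 2.22/2.204 = 1.01 nM.

1.01 nM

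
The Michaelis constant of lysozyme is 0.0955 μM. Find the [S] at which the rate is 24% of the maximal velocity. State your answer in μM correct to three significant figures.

0.0302 μM

v/Vmax = [S]/(Km+[S]) = 0.24, so [S] = Km·0.24/(1 − 0.24) = 0.0955 × 0.3158.
[S] = 0.0302 μM.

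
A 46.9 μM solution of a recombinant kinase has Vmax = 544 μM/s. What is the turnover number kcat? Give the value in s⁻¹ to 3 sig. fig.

kcat = Vmax/[E]total = 544 μM/s / 46.9 μM = 11.6 s⁻¹.

11.6 s⁻¹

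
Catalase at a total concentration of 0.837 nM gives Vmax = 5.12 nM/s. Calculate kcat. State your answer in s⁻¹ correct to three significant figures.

6.12 s⁻¹

kcat = Vmax/[E]total = 5.12 nM/s / 0.837 nM = 6.12 s⁻¹.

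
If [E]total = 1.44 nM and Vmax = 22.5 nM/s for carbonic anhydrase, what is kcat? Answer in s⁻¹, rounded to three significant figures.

15.6 s⁻¹

kcat = Vmax/[E]total = 22.5 nM/s / 1.44 nM = 15.6 s⁻¹.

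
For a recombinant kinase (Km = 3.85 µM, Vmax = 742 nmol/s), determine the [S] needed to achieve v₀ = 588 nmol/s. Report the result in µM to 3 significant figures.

Rearranging v = Vmax[S]/(Km+[S]) gives [S] = Km·v/(Vmax − v).
[S] = 3.85 × 588 / (742 − 588) = 2264/154.0 = 14.7 µM.

14.7 µM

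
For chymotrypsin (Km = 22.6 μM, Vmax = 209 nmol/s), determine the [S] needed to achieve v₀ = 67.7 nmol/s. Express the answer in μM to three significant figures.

10.8 μM

The required fractional saturation is v/Vmax = 67.7/209 = 0.3239.
Then [S]/(Km+[S]) = 0.3239 ⇒ [S] = 22.6 × 0.3239/(1 − 0.3239) = 10.8 μM.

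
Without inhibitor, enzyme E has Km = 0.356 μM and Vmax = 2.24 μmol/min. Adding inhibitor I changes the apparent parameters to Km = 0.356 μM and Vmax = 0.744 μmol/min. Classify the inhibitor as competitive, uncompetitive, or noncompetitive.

noncompetitive

Vmax decreases (2.24 → 0.744 μmol/min) while Km is unchanged — pure noncompetitive inhibition.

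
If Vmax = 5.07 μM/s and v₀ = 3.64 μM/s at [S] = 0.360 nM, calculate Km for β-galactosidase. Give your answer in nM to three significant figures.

0.141 nM

From v = Vmax[S]/(Km+[S]), Km = [S](Vmax − v)/v.
Km = 0.360 × (5.07 − 3.64) / 3.64 = 0.5148/3.64 = 0.141 nM.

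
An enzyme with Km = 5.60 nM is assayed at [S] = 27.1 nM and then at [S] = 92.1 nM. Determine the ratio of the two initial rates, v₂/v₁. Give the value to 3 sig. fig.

1.14

The fractional saturations are [S]/(Km+[S]) = 27.1/32.70 = 0.8287 and 92.1/97.70 = 0.9427.
v₂/v₁ is just their ratio: 0.9427/0.8287 = 1.14.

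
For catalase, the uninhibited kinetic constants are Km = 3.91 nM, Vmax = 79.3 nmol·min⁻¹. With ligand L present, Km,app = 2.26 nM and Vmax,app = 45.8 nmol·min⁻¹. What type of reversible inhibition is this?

Both Km and Vmax decrease by the same factor (~1.73-fold) — characteristic of uncompetitive inhibition.

uncompetitive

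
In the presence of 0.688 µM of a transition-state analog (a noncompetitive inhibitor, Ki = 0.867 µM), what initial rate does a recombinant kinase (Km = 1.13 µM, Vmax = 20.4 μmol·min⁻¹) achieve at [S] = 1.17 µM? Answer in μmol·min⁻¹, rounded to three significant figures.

With α = 1 + [I]/Ki = 1 + 0.688/0.867 = 1.794, the noncompetitive rate law is v = (Vmax/α)·[S] / (Km + [S]).
v = (20.4/1.794)×1.17 / (1.13 + 1.17) = 13.31/2.300 = 5.79 μmol·min⁻¹.

5.79 μmol·min⁻¹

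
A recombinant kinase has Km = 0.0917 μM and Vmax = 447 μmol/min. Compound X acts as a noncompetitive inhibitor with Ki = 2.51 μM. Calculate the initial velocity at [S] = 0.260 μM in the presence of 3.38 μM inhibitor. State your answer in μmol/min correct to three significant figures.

141 μmol/min

With α = 1 + [I]/Ki = 1 + 3.38/2.51 = 2.347, the noncompetitive rate law is v = (Vmax/α)·[S] / (Km + [S]).
v = (447/2.347)×0.260 / (0.0917 + 0.260) = 49.53/0.3517 = 141 μmol/min.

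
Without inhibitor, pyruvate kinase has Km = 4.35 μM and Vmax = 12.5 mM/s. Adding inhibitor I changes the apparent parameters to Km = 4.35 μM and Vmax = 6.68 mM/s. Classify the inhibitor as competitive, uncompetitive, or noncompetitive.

Vmax decreases (12.5 → 6.68 mM/s) while Km is unchanged — pure noncompetitive inhibition.

noncompetitive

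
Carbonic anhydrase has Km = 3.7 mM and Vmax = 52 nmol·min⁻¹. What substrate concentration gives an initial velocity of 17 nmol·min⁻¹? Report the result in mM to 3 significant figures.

The required fractional saturation is v/Vmax = 17/52 = 0.3269.
Then [S]/(Km+[S]) = 0.3269 ⇒ [S] = 3.7 × 0.3269/(1 − 0.3269) = 1.80 mM.

1.80 mM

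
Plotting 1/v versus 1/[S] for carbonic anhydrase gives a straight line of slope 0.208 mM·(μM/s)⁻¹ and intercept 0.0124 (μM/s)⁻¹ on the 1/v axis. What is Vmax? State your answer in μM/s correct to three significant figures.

80.6 μM/s

The y-intercept of a Lineweaver–Burk plot equals 1/Vmax, so Vmax = 1/0.0124 = 80.6 μM/s.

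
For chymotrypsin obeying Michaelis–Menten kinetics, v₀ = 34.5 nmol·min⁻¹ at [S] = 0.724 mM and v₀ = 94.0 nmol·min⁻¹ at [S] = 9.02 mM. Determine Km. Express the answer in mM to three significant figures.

From v = Vmax[S]/(Km+[S]), each point gives Vmax = v(Km+[S])/[S].
Equating: 34.5(Km+0.724)/0.724 = 94.0(Km+9.02)/9.02.
47.65·Km + 34.5 = 10.42·Km + 94.0, so (47.65 − 10.42)·Km = 94.0 − 34.5.
Km = 59.50/37.23 = 1.60 mM; then Vmax = 34.5(1.60+0.724)/0.724 = 111 nmol·min⁻¹.

1.60 mM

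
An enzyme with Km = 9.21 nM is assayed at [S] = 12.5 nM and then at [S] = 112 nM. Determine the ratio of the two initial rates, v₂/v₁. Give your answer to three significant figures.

1.60

Since Vmax cancels, v₂/v₁ = [S]₂(Km+[S]₁) / [S]₁(Km+[S]₂).
= 112×(9.21+12.5) / (12.5×(9.21+112)) = 2432/1515 = 1.60.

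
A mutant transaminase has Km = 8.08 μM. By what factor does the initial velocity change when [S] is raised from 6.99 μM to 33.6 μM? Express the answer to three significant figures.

1.74

The fractional saturations are [S]/(Km+[S]) = 6.99/15.07 = 0.4638 and 33.6/41.68 = 0.8061.
v₂/v₁ is just their ratio: 0.8061/0.4638 = 1.74.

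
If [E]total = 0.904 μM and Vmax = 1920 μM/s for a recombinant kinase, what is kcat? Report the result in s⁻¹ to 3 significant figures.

2120 s⁻¹

kcat = Vmax/[E]total = 1920 μM/s / 0.904 μM = 2120 s⁻¹.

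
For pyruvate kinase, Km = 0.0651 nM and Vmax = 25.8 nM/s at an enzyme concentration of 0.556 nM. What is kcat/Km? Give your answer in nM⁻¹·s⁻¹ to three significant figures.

kcat = Vmax/[E]total = 25.8/0.556 = 46.4 s⁻¹.
kcat/Km = 46.4/0.0651 = 713 nM⁻¹·s⁻¹.

713 nM⁻¹·s⁻¹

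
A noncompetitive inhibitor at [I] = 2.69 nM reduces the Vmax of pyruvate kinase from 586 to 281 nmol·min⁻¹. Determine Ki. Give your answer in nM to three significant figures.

Noncompetitive: Vmax,app = Vmax/α with α = 1 + [I]/Ki.
α = Vmax/Vmax,app = 586/281 = 2.085.
Since α = 1 + [I]/Ki, [I]/Ki = 2.085 − 1 = 1.085 and Ki = 2.69/1.085 = 2.48 nM.

2.48 nM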